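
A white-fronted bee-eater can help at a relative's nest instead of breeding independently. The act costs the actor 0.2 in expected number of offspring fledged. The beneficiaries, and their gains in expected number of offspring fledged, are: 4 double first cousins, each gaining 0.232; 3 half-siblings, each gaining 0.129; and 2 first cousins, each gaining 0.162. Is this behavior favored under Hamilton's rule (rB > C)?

Hamilton's rule: the trait is favored when the sum of r·B over every recipient exceeds the actor's cost C.
r to a double first cousin = 0.25 (double first cousins share both grandparent pairs — four paths of length 4: r = 4·(1/2)^4 = 1/4).
r to a half-sibling = 1/4 (half-sibs share one parent — one path of length 2: r = (1/2)^2 = 1/4).
r to a first cousin = 0.125 (first cousins share one grandparent pair — two paths of length 4: r = 2·(1/2)^4 = 1/8).
Summing one r·B term per recipient: 4·0.25·0.232 + 3·0.25·0.129 + 2·0.125·0.162 = 0.36925.
0.36925 > 0.2: the indirect benefit exceeds the cost.

Yes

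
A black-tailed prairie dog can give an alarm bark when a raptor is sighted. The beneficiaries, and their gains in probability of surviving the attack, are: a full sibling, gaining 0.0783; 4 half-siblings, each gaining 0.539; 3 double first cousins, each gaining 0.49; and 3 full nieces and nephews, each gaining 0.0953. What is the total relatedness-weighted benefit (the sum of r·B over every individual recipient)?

1.017125

r to a full sibling = 0.5 (full sibs share both parents — two paths of length 2: r = 2·(1/2)^2 = 1/2).
r to a half-sibling = 1/4 (half-sibs share one parent — one path of length 2: r = (1/2)^2 = 1/4).
r to a double first cousin = 0.25 (double first cousins share both grandparent pairs — four paths of length 4: r = 4·(1/2)^4 = 1/4).
r to a full niece or nephew = 0.25 (full aunt/uncle↔niece/nephew: two paths of length 3 through the shared grandparent pair: r = 2·(1/2)^3 = 1/4).
Summing one r·B term per recipient: 1·0.5·0.0783 + 4·0.25·0.539 + 3·0.25·0.49 + 3·0.25·0.0953 = 1.017125.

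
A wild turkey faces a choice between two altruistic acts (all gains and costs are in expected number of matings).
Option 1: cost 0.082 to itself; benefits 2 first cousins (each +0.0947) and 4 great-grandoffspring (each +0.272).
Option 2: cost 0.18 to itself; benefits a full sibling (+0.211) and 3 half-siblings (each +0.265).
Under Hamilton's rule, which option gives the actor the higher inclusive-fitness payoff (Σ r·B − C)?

Option 2

Option 1: r to a first cousin = 0.125.
Option 1: r to a great-grandoffspring = 0.125.
Option 1: Σ r·B − C = (2·0.125·0.0947 + 4·0.125·0.272) − 0.082 = 0.077675.
Option 2: r to a full sibling = 0.5.
Option 2: r to a half-sibling = 0.25.
Option 2: Σ r·B − C = (1·0.5·0.211 + 3·0.25·0.265) − 0.18 = 0.12425.
Option 2 has the higher net inclusive-fitness payoff.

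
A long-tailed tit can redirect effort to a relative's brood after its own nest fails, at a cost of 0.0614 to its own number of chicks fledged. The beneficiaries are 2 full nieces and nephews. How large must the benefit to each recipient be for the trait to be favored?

r to a full niece or nephew = 0.25 (full aunt/uncle↔niece/nephew: two paths of length 3 through the shared grandparent pair: r = 2·(1/2)^3 = 1/4).
Hamilton's rule with n recipients of equal r: n·r·B > C, so B > C/(n·r) = 0.0614/(2·0.25) = 0.1228.

0.1228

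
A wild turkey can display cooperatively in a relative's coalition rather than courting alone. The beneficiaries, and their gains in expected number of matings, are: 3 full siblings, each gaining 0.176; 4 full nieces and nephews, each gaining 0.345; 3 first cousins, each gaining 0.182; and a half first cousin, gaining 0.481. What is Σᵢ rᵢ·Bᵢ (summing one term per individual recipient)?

0.7073125

r to a full sibling = 0.5 (full sibs share both parents — two paths of length 2: r = 2·(1/2)^2 = 1/2).
r to a full niece or nephew = 1/4 (full aunt/uncle↔niece/nephew: two paths of length 3 through the shared grandparent pair: r = 2·(1/2)^3 = 1/4).
r to a first cousin = 1/8 (first cousins share one grandparent pair — two paths of length 4: r = 2·(1/2)^4 = 1/8).
r to a half first cousin = 0.0625 (half first cousins share one grandparent — one path of length 4: r = (1/2)^4 = 1/16).
Summing one r·B term per recipient: 3·0.5·0.176 + 4·0.25·0.345 + 3·0.125·0.182 + 1·0.0625·0.481 = 0.7073125.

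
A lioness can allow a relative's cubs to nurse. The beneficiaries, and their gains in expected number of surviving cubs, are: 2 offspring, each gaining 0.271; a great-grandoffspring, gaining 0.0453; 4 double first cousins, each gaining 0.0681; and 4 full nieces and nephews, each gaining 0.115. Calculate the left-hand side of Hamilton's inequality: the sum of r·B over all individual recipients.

0.4597625

r to an offspring = 1/2 (one parent–offspring link: r = (1/2)^1 = 1/2).
r to a great-grandoffspring = 0.125 (three parent–offspring links: r = (1/2)^3 = 1/8).
r to a double first cousin = 1/4 (double first cousins share both grandparent pairs — four paths of length 4: r = 4·(1/2)^4 = 1/4).
r to a full niece or nephew = 1/4 (full aunt/uncle↔niece/nephew: two paths of length 3 through the shared grandparent pair: r = 2·(1/2)^3 = 1/4).
Summing one r·B term per recipient: 2·0.5·0.271 + 1·0.125·0.0453 + 4·0.25·0.0681 + 4·0.25·0.115 = 0.4597625.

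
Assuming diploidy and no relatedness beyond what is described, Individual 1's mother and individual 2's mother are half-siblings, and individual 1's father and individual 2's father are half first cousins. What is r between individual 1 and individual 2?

0.078125

Wright's path rule: contributions from independent ancestry routes add.
Individual 1 and individual 2 are related in two ways: half first cousins through their mothers (r = 1/16) and half second cousins through their fathers (r = 1/64).
r = 1/16 + 1/64 = 5/64 = 0.078125.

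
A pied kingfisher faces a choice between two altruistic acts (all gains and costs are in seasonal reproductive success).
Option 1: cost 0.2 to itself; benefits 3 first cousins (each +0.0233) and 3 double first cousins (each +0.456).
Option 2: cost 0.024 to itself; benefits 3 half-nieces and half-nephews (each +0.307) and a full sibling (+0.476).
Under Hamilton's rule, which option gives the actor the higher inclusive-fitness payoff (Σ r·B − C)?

Option 1: r to a first cousin = 0.125.
Option 1: r to a double first cousin = 0.25.
Option 1: Σ r·B − C = (3·0.125·0.0233 + 3·0.25·0.456) − 0.2 = 0.1507375.
Option 2: r to a half-niece or half-nephew = 0.125.
Option 2: r to a full sibling = 0.5.
Option 2: Σ r·B − C = (3·0.125·0.307 + 1·0.5·0.476) − 0.024 = 0.329125.
Option 2 has the higher net inclusive-fitness payoff.

Option 2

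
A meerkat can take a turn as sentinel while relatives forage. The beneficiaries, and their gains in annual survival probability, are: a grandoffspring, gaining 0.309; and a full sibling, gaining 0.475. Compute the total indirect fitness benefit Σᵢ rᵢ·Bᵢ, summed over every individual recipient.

r to a grandoffspring = 1/4 (two parent–offspring links: r = (1/2)^2 = 1/4).
r to a full sibling = 1/2 (full sibs share both parents — two paths of length 2: r = 2·(1/2)^2 = 1/2).
Summing one r·B term per recipient: 1·0.25·0.309 + 1·0.5·0.475 = 0.31475.

0.31475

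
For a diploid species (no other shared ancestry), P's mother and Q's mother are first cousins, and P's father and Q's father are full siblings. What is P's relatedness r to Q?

Relatedness sums over independent paths through distinct common ancestors.
P and Q are related in two ways: second cousins through their mothers (r = 1/32) and first cousins through their fathers (r = 1/8).
r = 1/32 + 1/8 = 0.15625.

0.15625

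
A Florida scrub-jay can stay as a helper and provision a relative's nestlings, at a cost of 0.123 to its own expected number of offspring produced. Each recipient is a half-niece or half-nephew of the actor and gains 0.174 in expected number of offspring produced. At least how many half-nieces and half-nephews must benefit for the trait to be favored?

r to a half-niece or half-nephew = 1/8 (half-aunt/uncle↔niece/nephew: one path of length 3: r = (1/2)^3 = 1/8).
Hamilton's rule: n·r·B > C  ⇒  n > C/(r·B) = 0.123/(0.125·0.174) = 5.655.
The smallest integer exceeding 5.655 is 6.

6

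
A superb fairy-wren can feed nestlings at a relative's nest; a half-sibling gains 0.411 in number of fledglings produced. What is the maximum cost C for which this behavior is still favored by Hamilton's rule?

r to a half-sibling = 1/4 (half-sibs share one parent — one path of length 2: r = (1/2)^2 = 1/4).
Hamilton's rule: n·r·B > C, so the trait is favored while C < n·r·B = 1·0.25·0.411 = 0.10275.

0.10275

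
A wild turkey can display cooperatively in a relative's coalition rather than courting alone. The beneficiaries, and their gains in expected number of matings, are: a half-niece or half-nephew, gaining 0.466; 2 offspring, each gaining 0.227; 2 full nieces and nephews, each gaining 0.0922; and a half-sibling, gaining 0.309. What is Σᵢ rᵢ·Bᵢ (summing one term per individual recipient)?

r to a half-niece or half-nephew = 1/8 (half-aunt/uncle↔niece/nephew: one path of length 3: r = (1/2)^3 = 1/8).
r to an offspring = 1/2 (one parent–offspring link: r = (1/2)^1 = 1/2).
r to a full niece or nephew = 1/4 (full aunt/uncle↔niece/nephew: two paths of length 3 through the shared grandparent pair: r = 2·(1/2)^3 = 1/4).
r to a half-sibling = 1/4 (half-sibs share one parent — one path of length 2: r = (1/2)^2 = 1/4).
Summing one r·B term per recipient: 1·0.125·0.466 + 2·0.5·0.227 + 2·0.25·0.0922 + 1·0.25·0.309 = 0.4086.

0.4086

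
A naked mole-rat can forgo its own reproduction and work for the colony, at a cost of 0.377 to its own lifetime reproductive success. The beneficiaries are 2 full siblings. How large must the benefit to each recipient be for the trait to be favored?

0.377

r to a full sibling = 1/2 (full sibs share both parents — two paths of length 2: r = 2·(1/2)^2 = 1/2).
Hamilton's rule with n recipients of equal r: n·r·B > C, so B > C/(n·r) = 0.377/(2·0.5) = 0.377.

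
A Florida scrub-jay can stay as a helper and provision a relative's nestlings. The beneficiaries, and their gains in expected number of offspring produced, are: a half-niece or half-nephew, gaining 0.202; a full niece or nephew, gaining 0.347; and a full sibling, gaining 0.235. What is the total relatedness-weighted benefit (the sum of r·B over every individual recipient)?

0.2295

r to a half-niece or half-nephew = 0.125 (half-aunt/uncle↔niece/nephew: one path of length 3: r = (1/2)^3 = 1/8).
r to a full niece or nephew = 0.25 (full aunt/uncle↔niece/nephew: two paths of length 3 through the shared grandparent pair: r = 2·(1/2)^3 = 1/4).
r to a full sibling = 1/2 (full sibs share both parents — two paths of length 2: r = 2·(1/2)^2 = 1/2).
Summing one r·B term per recipient: 1·0.125·0.202 + 1·0.25·0.347 + 1·0.5·0.235 = 0.2295.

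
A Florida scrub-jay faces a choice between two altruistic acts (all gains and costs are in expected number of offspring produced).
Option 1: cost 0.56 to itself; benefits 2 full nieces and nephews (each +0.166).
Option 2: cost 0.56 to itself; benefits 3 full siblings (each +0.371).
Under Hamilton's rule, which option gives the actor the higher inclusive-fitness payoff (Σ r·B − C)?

Option 2

Option 1: r to a full niece or nephew = 0.25.
Option 1: Σ r·B − C = (2·0.25·0.166) − 0.56 = -0.477.
Option 2: r to a full sibling = 0.5.
Option 2: Σ r·B − C = (3·0.5·0.371) − 0.56 = -0.0035.
Option 2 has the higher net inclusive-fitness payoff.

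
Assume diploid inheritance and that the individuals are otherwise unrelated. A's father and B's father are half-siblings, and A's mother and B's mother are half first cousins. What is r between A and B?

0.078125

Wright's path rule: contributions from independent ancestry routes add.
A and B are related in two ways: half first cousins through their fathers (r = 1/16) and half second cousins through their mothers (r = 1/64).
r = 1/16 + 1/64 = 5/64 = 0.078125.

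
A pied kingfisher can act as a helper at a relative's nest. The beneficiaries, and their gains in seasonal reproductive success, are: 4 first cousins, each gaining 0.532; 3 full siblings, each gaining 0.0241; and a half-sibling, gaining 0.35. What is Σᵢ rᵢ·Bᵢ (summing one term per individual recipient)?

r to a first cousin = 1/8 (first cousins share one grandparent pair — two paths of length 4: r = 2·(1/2)^4 = 1/8).
r to a full sibling = 1/2 (full sibs share both parents — two paths of length 2: r = 2·(1/2)^2 = 1/2).
r to a half-sibling = 1/4 (half-sibs share one parent — one path of length 2: r = (1/2)^2 = 1/4).
Summing one r·B term per recipient: 4·0.125·0.532 + 3·0.5·0.0241 + 1·0.25·0.35 = 0.38965.

0.38965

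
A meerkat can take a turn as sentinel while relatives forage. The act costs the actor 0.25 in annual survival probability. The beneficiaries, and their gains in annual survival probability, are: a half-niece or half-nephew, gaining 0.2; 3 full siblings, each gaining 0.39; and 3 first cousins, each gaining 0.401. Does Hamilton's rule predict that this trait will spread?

Yes

Hamilton's rule: the trait is favored when the sum of r·B over every recipient exceeds the actor's cost C.
r to a half-niece or half-nephew = 0.125 (half-aunt/uncle↔niece/nephew: one path of length 3: r = (1/2)^3 = 1/8).
r to a full sibling = 0.5 (full sibs share both parents — two paths of length 2: r = 2·(1/2)^2 = 1/2).
r to a first cousin = 1/8 (first cousins share one grandparent pair — two paths of length 4: r = 2·(1/2)^4 = 1/8).
Summing one r·B term per recipient: 1·0.125·0.2 + 3·0.5·0.39 + 3·0.125·0.401 = 0.760375.
0.760375 > 0.25: the indirect benefit exceeds the cost.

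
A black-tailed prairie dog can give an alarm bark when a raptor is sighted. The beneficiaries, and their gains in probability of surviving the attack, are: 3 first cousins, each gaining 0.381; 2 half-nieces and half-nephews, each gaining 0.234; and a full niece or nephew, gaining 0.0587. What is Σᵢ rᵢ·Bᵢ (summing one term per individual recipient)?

0.21605

r to a first cousin = 1/8 (first cousins share one grandparent pair — two paths of length 4: r = 2·(1/2)^4 = 1/8).
r to a half-niece or half-nephew = 1/8 (half-aunt/uncle↔niece/nephew: one path of length 3: r = (1/2)^3 = 1/8).
r to a full niece or nephew = 1/4 (full aunt/uncle↔niece/nephew: two paths of length 3 through the shared grandparent pair: r = 2·(1/2)^3 = 1/4).
Summing one r·B term per recipient: 3·0.125·0.381 + 2·0.125·0.234 + 1·0.25·0.0587 = 0.21605.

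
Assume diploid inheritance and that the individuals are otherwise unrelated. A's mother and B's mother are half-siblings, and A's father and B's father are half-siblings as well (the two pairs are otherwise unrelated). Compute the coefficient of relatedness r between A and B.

Relatedness sums over independent paths through distinct common ancestors.
A and B are related in two ways: half first cousins through their mothers (r = 1/16) and half first cousins through their fathers (r = 1/16).
r = 1/16 + 1/16 = 1/8 = 0.125.

0.125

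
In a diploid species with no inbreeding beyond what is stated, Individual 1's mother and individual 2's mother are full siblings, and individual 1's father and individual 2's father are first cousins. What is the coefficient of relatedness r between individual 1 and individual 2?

Independent pedigree routes through distinct common ancestors add.
Individual 1 and individual 2 are related in two ways: first cousins through their mothers (r = 1/8) and second cousins through their fathers (r = 1/32).
r = 1/8 + 1/32 = 5/32 = 0.15625.

0.15625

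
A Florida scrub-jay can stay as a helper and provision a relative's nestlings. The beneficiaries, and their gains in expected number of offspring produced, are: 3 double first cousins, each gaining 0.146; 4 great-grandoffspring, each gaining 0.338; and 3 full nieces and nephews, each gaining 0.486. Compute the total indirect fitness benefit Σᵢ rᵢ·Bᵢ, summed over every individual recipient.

r to a double first cousin = 0.25 (double first cousins share both grandparent pairs — four paths of length 4: r = 4·(1/2)^4 = 1/4).
r to a great-grandoffspring = 1/8 (three parent–offspring links: r = (1/2)^3 = 1/8).
r to a full niece or nephew = 1/4 (full aunt/uncle↔niece/nephew: two paths of length 3 through the shared grandparent pair: r = 2·(1/2)^3 = 1/4).
Summing one r·B term per recipient: 3·0.25·0.146 + 4·0.125·0.338 + 3·0.25·0.486 = 0.643.

0.643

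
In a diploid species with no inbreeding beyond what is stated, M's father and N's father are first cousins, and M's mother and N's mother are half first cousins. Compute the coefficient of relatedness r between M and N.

Independent pedigree routes through distinct common ancestors add.
M and N are related in two ways: second cousins through their fathers (r = 1/32) and half second cousins through their mothers (r = 1/64).
r = 1/32 + 1/64 = 3/64 = 0.046875.

0.046875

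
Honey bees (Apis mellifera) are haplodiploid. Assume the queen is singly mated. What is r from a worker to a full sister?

Haplodiploid full sisters inherit their father's entire haploid genome identically (contributing 1/2) and on average half of their mother's contribution (1/2 · 1/2 = 1/4); r = 1/2 + 1/4 = 3/4.

0.75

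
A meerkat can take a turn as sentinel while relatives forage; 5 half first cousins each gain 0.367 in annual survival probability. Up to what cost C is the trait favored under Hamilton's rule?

r to a half first cousin = 1/16 (half first cousins share one grandparent — one path of length 4: r = (1/2)^4 = 1/16).
Hamilton's rule: n·r·B > C, so the trait is favored while C < n·r·B = 5·0.0625·0.367 = 0.1146875.

0.1146875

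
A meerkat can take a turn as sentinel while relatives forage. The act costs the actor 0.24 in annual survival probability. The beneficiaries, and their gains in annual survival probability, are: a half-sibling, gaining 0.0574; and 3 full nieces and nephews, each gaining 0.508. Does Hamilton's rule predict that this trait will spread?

Hamilton's rule: the trait is favored when the sum of r·B over every recipient exceeds the actor's cost C.
r to a half-sibling = 1/4 (half-sibs share one parent — one path of length 2: r = (1/2)^2 = 1/4).
r to a full niece or nephew = 0.25 (full aunt/uncle↔niece/nephew: two paths of length 3 through the shared grandparent pair: r = 2·(1/2)^3 = 1/4).
Summing one r·B term per recipient: 1·0.25·0.0574 + 3·0.25·0.508 = 0.39535.
0.39535 > 0.24: the indirect benefit exceeds the cost.

Yes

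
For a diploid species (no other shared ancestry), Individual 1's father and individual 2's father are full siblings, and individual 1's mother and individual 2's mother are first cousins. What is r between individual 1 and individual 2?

Relatedness sums over independent paths through distinct common ancestors.
Individual 1 and individual 2 are related in two ways: first cousins through their fathers (r = 1/8) and second cousins through their mothers (r = 1/32).
r = 1/8 + 1/32 = 5/32 = 0.15625.

0.15625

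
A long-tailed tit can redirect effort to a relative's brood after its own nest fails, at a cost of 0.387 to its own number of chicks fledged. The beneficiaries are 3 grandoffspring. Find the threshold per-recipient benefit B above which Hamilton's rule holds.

0.516

r to a grandoffspring = 0.25 (two parent–offspring links: r = (1/2)^2 = 1/4).
Hamilton's rule with n recipients of equal r: n·r·B > C, so B > C/(n·r) = 0.387/(3·0.25) = 0.516.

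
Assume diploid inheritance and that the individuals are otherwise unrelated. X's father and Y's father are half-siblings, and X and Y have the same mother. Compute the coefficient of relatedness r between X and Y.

With two independent routes of shared ancestry, r is the sum of the two contributions.
X and Y are related in two ways: half first cousins through their fathers (r = 1/16) and half-sibs through their shared mother (r = 1/4).
r = 1/16 + 1/4 = 5/16 = 0.3125.

0.3125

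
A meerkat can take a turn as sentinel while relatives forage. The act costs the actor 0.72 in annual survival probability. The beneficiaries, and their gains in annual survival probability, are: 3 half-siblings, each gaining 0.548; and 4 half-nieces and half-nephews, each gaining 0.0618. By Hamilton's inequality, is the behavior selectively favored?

No

Hamilton's rule: the trait is favored when the sum of r·B over every recipient exceeds the actor's cost C.
r to a half-sibling = 0.25 (half-sibs share one parent — one path of length 2: r = (1/2)^2 = 1/4).
r to a half-niece or half-nephew = 0.125 (half-aunt/uncle↔niece/nephew: one path of length 3: r = (1/2)^3 = 1/8).
Summing one r·B term per recipient: 3·0.25·0.548 + 4·0.125·0.0618 = 0.4419.
0.4419 < 0.72: the indirect benefit is less than the cost.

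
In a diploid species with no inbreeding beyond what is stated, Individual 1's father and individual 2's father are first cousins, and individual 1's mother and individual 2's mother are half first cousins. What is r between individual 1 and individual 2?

0.046875

Relatedness sums over independent paths through distinct common ancestors.
Individual 1 and individual 2 are related in two ways: second cousins through their fathers (r = 1/32) and half second cousins through their mothers (r = 1/64).
r = 1/32 + 1/64 = 0.046875.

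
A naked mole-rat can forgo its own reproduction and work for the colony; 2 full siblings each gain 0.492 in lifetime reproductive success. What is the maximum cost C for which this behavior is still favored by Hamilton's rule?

0.492

r to a full sibling = 0.5 (full sibs share both parents — two paths of length 2: r = 2·(1/2)^2 = 1/2).
Hamilton's rule: n·r·B > C, so the trait is favored while C < n·r·B = 2·0.5·0.492 = 0.492.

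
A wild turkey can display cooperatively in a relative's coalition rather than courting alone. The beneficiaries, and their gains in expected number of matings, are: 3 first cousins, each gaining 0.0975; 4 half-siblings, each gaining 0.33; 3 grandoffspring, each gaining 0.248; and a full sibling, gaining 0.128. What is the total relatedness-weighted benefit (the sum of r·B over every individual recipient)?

r to a first cousin = 1/8 (first cousins share one grandparent pair — two paths of length 4: r = 2·(1/2)^4 = 1/8).
r to a half-sibling = 1/4 (half-sibs share one parent — one path of length 2: r = (1/2)^2 = 1/4).
r to a grandoffspring = 1/4 (two parent–offspring links: r = (1/2)^2 = 1/4).
r to a full sibling = 1/2 (full sibs share both parents — two paths of length 2: r = 2·(1/2)^2 = 1/2).
Summing one r·B term per recipient: 3·0.125·0.0975 + 4·0.25·0.33 + 3·0.25·0.248 + 1·0.5·0.128 = 0.6165625.

0.6165625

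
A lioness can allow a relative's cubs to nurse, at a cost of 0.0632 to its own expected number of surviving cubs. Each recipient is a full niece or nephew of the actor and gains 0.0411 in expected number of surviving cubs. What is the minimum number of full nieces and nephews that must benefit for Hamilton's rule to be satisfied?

r to a full niece or nephew = 0.25 (full aunt/uncle↔niece/nephew: two paths of length 3 through the shared grandparent pair: r = 2·(1/2)^3 = 1/4).
Hamilton's rule: n·r·B > C  ⇒  n > C/(r·B) = 0.0632/(0.25·0.0411) = 6.151.
The smallest integer exceeding 6.151 is 7.

7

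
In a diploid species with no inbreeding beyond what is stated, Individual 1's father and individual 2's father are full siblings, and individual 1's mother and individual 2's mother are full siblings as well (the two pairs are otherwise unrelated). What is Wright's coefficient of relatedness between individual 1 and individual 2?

0.25

Relatedness sums over independent paths through distinct common ancestors.
Individual 1 and individual 2 are related in two ways: first cousins through their fathers (r = 1/8) and first cousins through their mothers (r = 1/8) — i.e. double first cousins.
r = 1/8 + 1/8 = 0.25.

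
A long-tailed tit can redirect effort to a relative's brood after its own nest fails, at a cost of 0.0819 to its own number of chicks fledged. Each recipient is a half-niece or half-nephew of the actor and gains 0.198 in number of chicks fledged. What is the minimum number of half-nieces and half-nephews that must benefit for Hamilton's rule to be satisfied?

4

r to a half-niece or half-nephew = 1/8 (half-aunt/uncle↔niece/nephew: one path of length 3: r = (1/2)^3 = 1/8).
Hamilton's rule: n·r·B > C  ⇒  n > C/(r·B) = 0.0819/(0.125·0.198) = 3.309.
The smallest integer exceeding 3.309 is 4.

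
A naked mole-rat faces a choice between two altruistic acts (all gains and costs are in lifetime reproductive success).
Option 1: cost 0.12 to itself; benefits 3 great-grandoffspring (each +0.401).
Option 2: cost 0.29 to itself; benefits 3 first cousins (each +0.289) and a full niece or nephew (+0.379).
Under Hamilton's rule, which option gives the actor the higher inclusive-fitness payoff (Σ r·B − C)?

Option 1: r to a great-grandoffspring = 0.125.
Option 1: Σ r·B − C = (3·0.125·0.401) − 0.12 = 0.030375.
Option 2: r to a first cousin = 0.125.
Option 2: r to a full niece or nephew = 0.25.
Option 2: Σ r·B − C = (3·0.125·0.289 + 1·0.25·0.379) − 0.29 = -0.086875.
Option 1 has the higher net inclusive-fitness payoff.

Option 1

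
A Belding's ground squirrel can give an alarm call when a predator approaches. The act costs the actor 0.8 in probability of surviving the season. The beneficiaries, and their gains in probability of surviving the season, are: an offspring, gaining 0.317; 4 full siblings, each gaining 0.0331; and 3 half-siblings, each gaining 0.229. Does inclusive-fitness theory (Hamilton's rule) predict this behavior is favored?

Hamilton's rule: the trait is favored when the sum of r·B over every recipient exceeds the actor's cost C.
r to an offspring = 0.5 (one parent–offspring link: r = (1/2)^1 = 1/2).
r to a full sibling = 1/2 (full sibs share both parents — two paths of length 2: r = 2·(1/2)^2 = 1/2).
r to a half-sibling = 0.25 (half-sibs share one parent — one path of length 2: r = (1/2)^2 = 1/4).
Summing one r·B term per recipient: 1·0.5·0.317 + 4·0.5·0.0331 + 3·0.25·0.229 = 0.39645.
0.39645 < 0.8: the indirect benefit is less than the cost.

No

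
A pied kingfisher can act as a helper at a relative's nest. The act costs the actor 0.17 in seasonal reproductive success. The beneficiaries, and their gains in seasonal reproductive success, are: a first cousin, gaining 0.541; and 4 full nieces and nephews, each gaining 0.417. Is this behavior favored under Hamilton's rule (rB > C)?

Hamilton's rule: the trait is favored when the sum of r·B over every recipient exceeds the actor's cost C.
r to a first cousin = 1/8 (first cousins share one grandparent pair — two paths of length 4: r = 2·(1/2)^4 = 1/8).
r to a full niece or nephew = 0.25 (full aunt/uncle↔niece/nephew: two paths of length 3 through the shared grandparent pair: r = 2·(1/2)^3 = 1/4).
Summing one r·B term per recipient: 1·0.125·0.541 + 4·0.25·0.417 = 0.484625.
0.484625 > 0.17: the indirect benefit exceeds the cost.

Yes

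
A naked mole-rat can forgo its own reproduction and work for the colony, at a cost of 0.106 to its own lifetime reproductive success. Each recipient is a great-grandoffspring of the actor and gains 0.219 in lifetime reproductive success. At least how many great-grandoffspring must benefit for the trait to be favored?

4

r to a great-grandoffspring = 0.125 (three parent–offspring links: r = (1/2)^3 = 1/8).
Hamilton's rule: n·r·B > C  ⇒  n > C/(r·B) = 0.106/(0.125·0.219) = 3.872.
The smallest integer exceeding 3.872 is 4.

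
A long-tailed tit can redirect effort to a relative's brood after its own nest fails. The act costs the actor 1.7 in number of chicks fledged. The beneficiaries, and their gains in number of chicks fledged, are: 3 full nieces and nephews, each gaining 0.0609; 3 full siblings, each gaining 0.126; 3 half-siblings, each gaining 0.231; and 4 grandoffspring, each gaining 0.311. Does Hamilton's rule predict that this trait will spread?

No

Hamilton's rule: the trait is favored when the sum of r·B over every recipient exceeds the actor's cost C.
r to a full niece or nephew = 1/4 (full aunt/uncle↔niece/nephew: two paths of length 3 through the shared grandparent pair: r = 2·(1/2)^3 = 1/4).
r to a full sibling = 1/2 (full sibs share both parents — two paths of length 2: r = 2·(1/2)^2 = 1/2).
r to a half-sibling = 1/4 (half-sibs share one parent — one path of length 2: r = (1/2)^2 = 1/4).
r to a grandoffspring = 1/4 (two parent–offspring links: r = (1/2)^2 = 1/4).
Summing one r·B term per recipient: 3·0.25·0.0609 + 3·0.5·0.126 + 3·0.25·0.231 + 4·0.25·0.311 = 0.718925.
0.718925 < 1.7: the indirect benefit is less than the cost.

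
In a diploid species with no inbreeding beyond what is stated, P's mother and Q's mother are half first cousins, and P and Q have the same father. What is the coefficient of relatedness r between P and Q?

Relatedness sums over independent paths through distinct common ancestors.
P and Q are related in two ways: half second cousins through their mothers (r = 1/64) and half-sibs through their shared father (r = 1/4).
r = 1/64 + 1/4 = 0.265625.

0.265625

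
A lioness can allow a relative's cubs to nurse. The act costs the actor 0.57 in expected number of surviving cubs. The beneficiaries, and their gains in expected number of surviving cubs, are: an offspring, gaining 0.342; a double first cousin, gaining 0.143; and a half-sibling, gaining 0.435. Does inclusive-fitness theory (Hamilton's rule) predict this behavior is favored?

No

Hamilton's rule: the trait is favored when the sum of r·B over every recipient exceeds the actor's cost C.
r to an offspring = 1/2 (one parent–offspring link: r = (1/2)^1 = 1/2).
r to a double first cousin = 1/4 (double first cousins share both grandparent pairs — four paths of length 4: r = 4·(1/2)^4 = 1/4).
r to a half-sibling = 1/4 (half-sibs share one parent — one path of length 2: r = (1/2)^2 = 1/4).
Summing one r·B term per recipient: 1·0.5·0.342 + 1·0.25·0.143 + 1·0.25·0.435 = 0.3155.
0.3155 < 0.57: the indirect benefit is less than the cost.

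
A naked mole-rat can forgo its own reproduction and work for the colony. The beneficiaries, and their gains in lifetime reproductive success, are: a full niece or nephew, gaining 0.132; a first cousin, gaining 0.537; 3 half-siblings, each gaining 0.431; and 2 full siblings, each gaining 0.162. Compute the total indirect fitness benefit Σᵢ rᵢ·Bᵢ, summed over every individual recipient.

0.585375

r to a full niece or nephew = 1/4 (full aunt/uncle↔niece/nephew: two paths of length 3 through the shared grandparent pair: r = 2·(1/2)^3 = 1/4).
r to a first cousin = 0.125 (first cousins share one grandparent pair — two paths of length 4: r = 2·(1/2)^4 = 1/8).
r to a half-sibling = 0.25 (half-sibs share one parent — one path of length 2: r = (1/2)^2 = 1/4).
r to a full sibling = 1/2 (full sibs share both parents — two paths of length 2: r = 2·(1/2)^2 = 1/2).
Summing one r·B term per recipient: 1·0.25·0.132 + 1·0.125·0.537 + 3·0.25·0.431 + 2·0.5·0.162 = 0.585375.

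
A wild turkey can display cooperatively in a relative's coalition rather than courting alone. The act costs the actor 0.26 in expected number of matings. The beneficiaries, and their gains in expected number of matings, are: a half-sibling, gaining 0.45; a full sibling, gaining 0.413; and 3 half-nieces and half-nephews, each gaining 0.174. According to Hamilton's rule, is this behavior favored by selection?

Hamilton's rule: the trait is favored when the sum of r·B over every recipient exceeds the actor's cost C.
r to a half-sibling = 1/4 (half-sibs share one parent — one path of length 2: r = (1/2)^2 = 1/4).
r to a full sibling = 1/2 (full sibs share both parents — two paths of length 2: r = 2·(1/2)^2 = 1/2).
r to a half-niece or half-nephew = 1/8 (half-aunt/uncle↔niece/nephew: one path of length 3: r = (1/2)^3 = 1/8).
Summing one r·B term per recipient: 1·0.25·0.45 + 1·0.5·0.413 + 3·0.125·0.174 = 0.38425.
0.38425 > 0.26: the indirect benefit exceeds the cost.

Yes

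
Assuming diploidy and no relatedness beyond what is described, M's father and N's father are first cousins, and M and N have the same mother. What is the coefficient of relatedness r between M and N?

Wright's path rule: contributions from independent ancestry routes add.
M and N are related in two ways: second cousins through their fathers (r = 1/32) and half-sibs through their shared mother (r = 1/4).
r = 1/32 + 1/4 = 9/32 = 0.28125.

0.28125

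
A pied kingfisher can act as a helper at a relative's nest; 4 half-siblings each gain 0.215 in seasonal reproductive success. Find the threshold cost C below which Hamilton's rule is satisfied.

0.215

r to a half-sibling = 1/4 (half-sibs share one parent — one path of length 2: r = (1/2)^2 = 1/4).
Hamilton's rule: n·r·B > C, so the trait is favored while C < n·r·B = 4·0.25·0.215 = 0.215.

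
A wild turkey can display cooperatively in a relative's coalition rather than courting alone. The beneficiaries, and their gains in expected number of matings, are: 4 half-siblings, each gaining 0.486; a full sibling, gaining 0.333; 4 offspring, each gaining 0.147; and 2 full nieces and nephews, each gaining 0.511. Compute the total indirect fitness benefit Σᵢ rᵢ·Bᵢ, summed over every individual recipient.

1.202

r to a half-sibling = 1/4 (half-sibs share one parent — one path of length 2: r = (1/2)^2 = 1/4).
r to a full sibling = 0.5 (full sibs share both parents — two paths of length 2: r = 2·(1/2)^2 = 1/2).
r to an offspring = 1/2 (one parent–offspring link: r = (1/2)^1 = 1/2).
r to a full niece or nephew = 1/4 (full aunt/uncle↔niece/nephew: two paths of length 3 through the shared grandparent pair: r = 2·(1/2)^3 = 1/4).
Summing one r·B term per recipient: 4·0.25·0.486 + 1·0.5·0.333 + 4·0.5·0.147 + 2·0.25·0.511 = 1.202.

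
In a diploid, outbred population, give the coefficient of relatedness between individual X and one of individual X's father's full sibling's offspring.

Each parent–offspring link contributes a factor of 1/2, and independent paths through distinct common ancestors add.
First cousins share one grandparent pair — two paths of length 4: r = 2·(1/2)^4 = 1/8.

0.125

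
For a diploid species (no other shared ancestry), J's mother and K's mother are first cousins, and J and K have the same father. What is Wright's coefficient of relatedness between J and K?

Independent pedigree routes through distinct common ancestors add.
J and K are related in two ways: second cousins through their mothers (r = 1/32) and half-sibs through their shared father (r = 1/4).
r = 1/32 + 1/4 = 0.28125.

0.28125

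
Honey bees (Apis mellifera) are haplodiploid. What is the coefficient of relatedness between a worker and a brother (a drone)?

0.25

Her haploid brother carries none of their father's genes and a random half of their mother's genome; that half matches the maternal half of her own genome with probability 1/2: r = 1/2 · 1/2 = 1/4.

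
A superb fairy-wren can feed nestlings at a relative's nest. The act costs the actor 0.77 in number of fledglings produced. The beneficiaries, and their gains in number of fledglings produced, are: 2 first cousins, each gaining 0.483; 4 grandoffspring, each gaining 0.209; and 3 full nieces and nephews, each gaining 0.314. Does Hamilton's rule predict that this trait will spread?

Hamilton's rule: the trait is favored when the sum of r·B over every recipient exceeds the actor's cost C.
r to a first cousin = 0.125 (first cousins share one grandparent pair — two paths of length 4: r = 2·(1/2)^4 = 1/8).
r to a grandoffspring = 1/4 (two parent–offspring links: r = (1/2)^2 = 1/4).
r to a full niece or nephew = 0.25 (full aunt/uncle↔niece/nephew: two paths of length 3 through the shared grandparent pair: r = 2·(1/2)^3 = 1/4).
Summing one r·B term per recipient: 2·0.125·0.483 + 4·0.25·0.209 + 3·0.25·0.314 = 0.56525.
0.56525 < 0.77: the indirect benefit is less than the cost.

No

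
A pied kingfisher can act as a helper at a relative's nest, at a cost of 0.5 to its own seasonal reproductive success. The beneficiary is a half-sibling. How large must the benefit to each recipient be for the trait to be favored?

2

r to a half-sibling = 0.25 (half-sibs share one parent — one path of length 2: r = (1/2)^2 = 1/4).
Hamilton's rule with n recipients of equal r: n·r·B > C, so B > C/(n·r) = 0.5/(1·0.25) = 2.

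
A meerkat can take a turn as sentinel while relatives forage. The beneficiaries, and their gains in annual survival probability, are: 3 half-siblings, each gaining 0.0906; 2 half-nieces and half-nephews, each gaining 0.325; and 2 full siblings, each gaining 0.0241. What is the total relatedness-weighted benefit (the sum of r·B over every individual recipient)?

r to a half-sibling = 1/4 (half-sibs share one parent — one path of length 2: r = (1/2)^2 = 1/4).
r to a half-niece or half-nephew = 1/8 (half-aunt/uncle↔niece/nephew: one path of length 3: r = (1/2)^3 = 1/8).
r to a full sibling = 1/2 (full sibs share both parents — two paths of length 2: r = 2·(1/2)^2 = 1/2).
Summing one r·B term per recipient: 3·0.25·0.0906 + 2·0.125·0.325 + 2·0.5·0.0241 = 0.1733.

0.1733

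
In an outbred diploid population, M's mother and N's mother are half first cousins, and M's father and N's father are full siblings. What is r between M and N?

0.140625

Relatedness sums over independent paths through distinct common ancestors.
M and N are related in two ways: half second cousins through their mothers (r = 1/64) and first cousins through their fathers (r = 1/8).
r = 1/64 + 1/8 = 0.140625.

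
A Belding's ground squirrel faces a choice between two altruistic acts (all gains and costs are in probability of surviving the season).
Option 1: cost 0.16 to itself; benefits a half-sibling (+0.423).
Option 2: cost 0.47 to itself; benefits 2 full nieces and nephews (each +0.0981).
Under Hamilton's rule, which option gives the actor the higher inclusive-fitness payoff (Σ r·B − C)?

Option 1: r to a half-sibling = 0.25.
Option 1: Σ r·B − C = (1·0.25·0.423) − 0.16 = -0.05425.
Option 2: r to a full niece or nephew = 0.25.
Option 2: Σ r·B − C = (2·0.25·0.0981) − 0.47 = -0.42095.
Option 1 has the higher net inclusive-fitness payoff.

Option 1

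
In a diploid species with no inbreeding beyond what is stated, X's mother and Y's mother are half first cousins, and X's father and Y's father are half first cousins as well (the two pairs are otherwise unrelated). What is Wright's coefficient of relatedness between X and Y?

0.03125

Relatedness sums over independent paths through distinct common ancestors.
X and Y are related in two ways: half second cousins through their mothers (r = 1/64) and half second cousins through their fathers (r = 1/64).
r = 1/64 + 1/64 = 0.03125.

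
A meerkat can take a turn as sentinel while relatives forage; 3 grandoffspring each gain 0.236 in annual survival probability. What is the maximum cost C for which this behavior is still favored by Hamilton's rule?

0.177

r to a grandoffspring = 1/4 (two parent–offspring links: r = (1/2)^2 = 1/4).
Hamilton's rule: n·r·B > C, so the trait is favored while C < n·r·B = 3·0.25·0.236 = 0.177.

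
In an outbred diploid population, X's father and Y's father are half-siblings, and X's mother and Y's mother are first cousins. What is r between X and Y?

Independent pedigree routes through distinct common ancestors add.
X and Y are related in two ways: half first cousins through their fathers (r = 1/16) and second cousins through their mothers (r = 1/32).
r = 1/16 + 1/32 = 3/32 = 0.09375.

0.09375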